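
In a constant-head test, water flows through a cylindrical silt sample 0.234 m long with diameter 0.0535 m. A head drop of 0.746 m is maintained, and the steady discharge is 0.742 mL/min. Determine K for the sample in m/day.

Cross-sectional area A = π·(d/2)² = π × (0.0535/2)² = 0.002248 m².
Convert discharge: 0.742 mL/min = 1.237e-08 m³/s.
Darcy's law rearranged: K = Q·L / (A·Δh) = 1.237e-08 × 0.234 / (0.002248 × 0.746) = 1.726e-06 m/s = 0.1491 m/day.

0.149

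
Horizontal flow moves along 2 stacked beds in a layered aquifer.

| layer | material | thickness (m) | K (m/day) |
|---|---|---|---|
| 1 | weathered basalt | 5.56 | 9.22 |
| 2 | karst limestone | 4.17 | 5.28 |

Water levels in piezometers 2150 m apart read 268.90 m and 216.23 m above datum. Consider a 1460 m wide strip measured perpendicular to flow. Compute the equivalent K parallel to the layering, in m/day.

7.53

Flow is parallel to layering, so each bed carries its own Darcy discharge and the transmissivities add.
Σ(K_i·b_i) = 9.22×5.56 + 5.28×4.17 = 73.28 m²/day.
Total thickness b = 9.730 m, so K_eq = Σ(K_i·b_i)/b = 7.531 m/day.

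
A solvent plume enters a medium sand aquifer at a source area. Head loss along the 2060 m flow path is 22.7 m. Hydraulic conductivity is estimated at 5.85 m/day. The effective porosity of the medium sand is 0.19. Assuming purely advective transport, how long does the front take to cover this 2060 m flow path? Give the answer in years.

Hydraulic gradient i = Δh / L = 22.7 / 2060 = 0.01102.
Darcy flux q = K · i = 5.850 × 0.01102 = 0.06446 m/day.
Seepage velocity v = q / n_e = 0.06446 / 0.19 = 0.3393 m/day.
Travel time t = L / v = 2060 / 0.3393 = 6072 days = 16.62 years.

16.6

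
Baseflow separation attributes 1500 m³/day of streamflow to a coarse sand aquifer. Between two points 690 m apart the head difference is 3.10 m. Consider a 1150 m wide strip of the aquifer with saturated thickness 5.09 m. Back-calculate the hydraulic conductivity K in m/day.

57.0

Cross-sectional area A = 1150 × 5.09 = 5854 m².
Hydraulic gradient i = Δh / L = 3.10 / 690 = 0.004493.
From Q = K·A·i, K = Q / (A·i) = 1500 / (5854 × 0.004493) = 57.04 m/day.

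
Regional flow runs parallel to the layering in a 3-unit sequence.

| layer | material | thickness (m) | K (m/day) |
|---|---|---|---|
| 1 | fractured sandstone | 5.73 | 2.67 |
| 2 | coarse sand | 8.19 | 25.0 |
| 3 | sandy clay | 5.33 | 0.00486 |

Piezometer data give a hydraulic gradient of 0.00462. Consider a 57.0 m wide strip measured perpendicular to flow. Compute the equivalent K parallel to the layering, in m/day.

Flow is parallel to layering, so each bed carries its own Darcy discharge and the transmissivities add.
Σ(K_i·b_i) = 2.67×5.73 + 25.0×8.19 + 0.00486×5.33 = 220.1 m²/day.
Total thickness b = 19.25 m, so K_eq = Σ(K_i·b_i)/b = 11.43 m/day.

11.4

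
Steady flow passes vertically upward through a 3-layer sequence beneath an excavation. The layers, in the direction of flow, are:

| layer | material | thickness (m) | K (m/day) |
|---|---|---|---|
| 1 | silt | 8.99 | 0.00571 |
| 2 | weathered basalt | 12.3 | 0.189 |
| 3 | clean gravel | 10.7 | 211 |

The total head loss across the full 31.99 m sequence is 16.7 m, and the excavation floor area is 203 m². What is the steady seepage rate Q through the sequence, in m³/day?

2.07

Flow is perpendicular to layering, so the layers act in series and the equivalent K is the thickness-weighted harmonic mean.
Total thickness L = 8.99 + 12.3 + 10.7 = 31.99 m.
Σ(b_i/K_i) = 8.99/0.00571 + 12.3/0.189 + 10.7/211 = 1640 d.
K_eq = L / Σ(b_i/K_i) = 31.99 / 1640 = 0.01951 m/day.
Q = K_eq · A · (Δh/L) = 0.01951 × 203 × (16.7/31.99) = 2.068 m³/day.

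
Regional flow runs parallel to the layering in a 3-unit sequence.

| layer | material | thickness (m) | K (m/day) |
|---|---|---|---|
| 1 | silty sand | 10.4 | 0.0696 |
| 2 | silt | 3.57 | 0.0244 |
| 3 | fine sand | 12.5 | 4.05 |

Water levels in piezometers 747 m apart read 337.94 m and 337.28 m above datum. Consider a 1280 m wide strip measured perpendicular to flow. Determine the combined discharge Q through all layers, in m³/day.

Flow is parallel to layering, so each bed carries its own Darcy discharge and the transmissivities add.
Σ(K_i·b_i) = 0.0696×10.4 + 0.0244×3.57 + 4.05×12.5 = 51.44 m²/day.
Hydraulic gradient i = (337.94 − 337.28) / 747 = 0.66 / 747 = 0.0008835.
Q = Σ(K_i·b_i) · W · i = 51.44 × 1280 × 0.0008835 = 58.17 m³/day.

58.2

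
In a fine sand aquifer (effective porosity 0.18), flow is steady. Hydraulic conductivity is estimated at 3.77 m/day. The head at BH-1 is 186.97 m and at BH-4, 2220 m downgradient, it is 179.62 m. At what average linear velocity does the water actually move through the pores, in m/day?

Hydraulic gradient i = (186.97 − 179.62) / 2220 = 7.35 / 2220 = 0.003311.
Darcy flux q = K · i = 3.770 × 0.003311 = 0.01248 m/day.
Seepage velocity v = q / n_e = 0.01248 / 0.18 = 0.06934 m/day.

0.0693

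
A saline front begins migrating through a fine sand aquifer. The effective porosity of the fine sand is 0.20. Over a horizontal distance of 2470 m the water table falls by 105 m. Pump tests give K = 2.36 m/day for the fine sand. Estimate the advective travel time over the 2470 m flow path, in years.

Hydraulic gradient i = Δh / L = 105 / 2470 = 0.04251.
Darcy flux q = K · i = 2.360 × 0.04251 = 0.1003 m/day.
Seepage velocity v = q / n_e = 0.1003 / 0.20 = 0.5016 m/day.
Travel time t = L / v = 2470 / 0.5016 = 4924 days = 13.48 years.

13.5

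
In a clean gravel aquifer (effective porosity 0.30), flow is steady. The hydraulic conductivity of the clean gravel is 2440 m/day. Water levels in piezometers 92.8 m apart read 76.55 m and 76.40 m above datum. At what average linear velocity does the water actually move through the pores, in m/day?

13.1

Hydraulic gradient i = (76.55 − 76.40) / 92.8 = 0.15 / 92.8 = 0.001616.
Darcy flux q = K · i = 2440 × 0.001616 = 3.944 m/day.
Seepage velocity v = q / n_e = 3.944 / 0.30 = 13.15 m/day.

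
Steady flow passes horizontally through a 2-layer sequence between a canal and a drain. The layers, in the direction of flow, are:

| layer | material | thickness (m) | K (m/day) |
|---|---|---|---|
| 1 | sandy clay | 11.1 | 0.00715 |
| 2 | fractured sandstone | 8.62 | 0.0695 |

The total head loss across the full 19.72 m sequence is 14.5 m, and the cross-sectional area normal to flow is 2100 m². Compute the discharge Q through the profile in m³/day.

18.2

Flow is perpendicular to layering, so the layers act in series and the equivalent K is the thickness-weighted harmonic mean.
Total thickness L = 11.1 + 8.62 = 19.72 m.
Σ(b_i/K_i) = 11.1/0.00715 + 8.62/0.0695 = 1676 d.
K_eq = L / Σ(b_i/K_i) = 19.72 / 1676 = 0.01176 m/day.
Q = K_eq · A · (Δh/L) = 0.01176 × 2100 × (14.5/19.72) = 18.16 m³/day.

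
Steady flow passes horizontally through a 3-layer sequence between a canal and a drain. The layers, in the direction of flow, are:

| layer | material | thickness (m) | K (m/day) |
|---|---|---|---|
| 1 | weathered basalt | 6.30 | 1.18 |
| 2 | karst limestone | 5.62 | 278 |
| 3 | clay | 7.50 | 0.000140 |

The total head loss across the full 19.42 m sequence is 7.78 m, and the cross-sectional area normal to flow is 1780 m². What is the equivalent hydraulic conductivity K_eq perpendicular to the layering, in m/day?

0.000362

Flow is perpendicular to layering, so the layers act in series and the equivalent K is the thickness-weighted harmonic mean.
Total thickness L = 6.30 + 5.62 + 7.50 = 19.42 m.
Σ(b_i/K_i) = 6.30/1.18 + 5.62/278 + 7.50/0.000140 = 53577 d.
K_eq = L / Σ(b_i/K_i) = 19.42 / 53577 = 0.0003625 m/day.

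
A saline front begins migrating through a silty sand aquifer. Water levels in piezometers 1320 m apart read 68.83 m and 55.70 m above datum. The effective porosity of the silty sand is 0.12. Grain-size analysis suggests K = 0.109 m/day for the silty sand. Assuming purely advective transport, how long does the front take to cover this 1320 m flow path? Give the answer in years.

Hydraulic gradient i = (68.83 − 55.70) / 1320 = 13.13 / 1320 = 0.009947.
Darcy flux q = K · i = 0.1090 × 0.009947 = 0.001084 m/day.
Seepage velocity v = q / n_e = 0.001084 / 0.12 = 0.009035 m/day.
Travel time t = L / v = 1320 / 0.009035 = 1.461e+05 days = 400.0 years.

400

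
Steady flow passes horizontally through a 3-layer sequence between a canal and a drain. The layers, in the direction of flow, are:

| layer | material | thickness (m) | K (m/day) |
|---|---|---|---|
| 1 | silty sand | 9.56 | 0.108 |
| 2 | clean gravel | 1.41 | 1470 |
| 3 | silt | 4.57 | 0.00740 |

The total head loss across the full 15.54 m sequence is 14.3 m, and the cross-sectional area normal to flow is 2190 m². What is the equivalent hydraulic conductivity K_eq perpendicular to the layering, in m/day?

0.0220

Flow is perpendicular to layering, so the layers act in series and the equivalent K is the thickness-weighted harmonic mean.
Total thickness L = 9.56 + 1.41 + 4.57 = 15.54 m.
Σ(b_i/K_i) = 9.56/0.108 + 1.41/1470 + 4.57/0.00740 = 706.1 d.
K_eq = L / Σ(b_i/K_i) = 15.54 / 706.1 = 0.02201 m/day.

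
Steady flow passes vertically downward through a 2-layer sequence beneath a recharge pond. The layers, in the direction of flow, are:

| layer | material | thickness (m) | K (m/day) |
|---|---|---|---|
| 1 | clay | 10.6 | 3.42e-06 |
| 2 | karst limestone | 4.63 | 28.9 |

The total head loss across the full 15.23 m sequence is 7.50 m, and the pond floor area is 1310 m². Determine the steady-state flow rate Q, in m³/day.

0.00317

Flow is perpendicular to layering, so the layers act in series and the equivalent K is the thickness-weighted harmonic mean.
Total thickness L = 10.6 + 4.63 = 15.23 m.
Σ(b_i/K_i) = 10.6/3.42e-06 + 4.63/28.9 = 3.099e+06 d.
K_eq = L / Σ(b_i/K_i) = 15.23 / 3.099e+06 = 4.914e-06 m/day.
Q = K_eq · A · (Δh/L) = 4.914e-06 × 1310 × (7.50/15.23) = 0.003170 m³/day.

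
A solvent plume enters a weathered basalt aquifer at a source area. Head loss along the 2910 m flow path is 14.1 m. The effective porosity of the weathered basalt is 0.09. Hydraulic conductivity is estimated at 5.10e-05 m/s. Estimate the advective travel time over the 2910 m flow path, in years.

33.6

Convert K: 5.10e-05 m/s × 86400 = 4.406 m/day.
Hydraulic gradient i = Δh / L = 14.1 / 2910 = 0.004845.
Darcy flux q = K · i = 4.406 × 0.004845 = 0.02135 m/day.
Seepage velocity v = q / n_e = 0.02135 / 0.09 = 0.2372 m/day.
Travel time t = L / v = 2910 / 0.2372 = 12267 days = 33.58 years.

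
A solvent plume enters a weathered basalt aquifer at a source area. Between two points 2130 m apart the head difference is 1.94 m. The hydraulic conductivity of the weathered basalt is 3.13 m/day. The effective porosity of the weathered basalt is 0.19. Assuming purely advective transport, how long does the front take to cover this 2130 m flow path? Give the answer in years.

Hydraulic gradient i = Δh / L = 1.94 / 2130 = 0.0009108.
Darcy flux q = K · i = 3.130 × 0.0009108 = 0.002851 m/day.
Seepage velocity v = q / n_e = 0.002851 / 0.19 = 0.01500 m/day.
Travel time t = L / v = 2130 / 0.01500 = 1.420e+05 days = 388.7 years.

389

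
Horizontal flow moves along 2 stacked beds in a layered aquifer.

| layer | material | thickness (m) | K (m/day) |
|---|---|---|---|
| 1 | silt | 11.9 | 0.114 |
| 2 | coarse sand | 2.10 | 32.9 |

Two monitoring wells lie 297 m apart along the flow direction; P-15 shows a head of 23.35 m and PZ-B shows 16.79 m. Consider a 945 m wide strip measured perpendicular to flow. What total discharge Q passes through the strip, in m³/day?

1470

Flow is parallel to layering, so each bed carries its own Darcy discharge and the transmissivities add.
Σ(K_i·b_i) = 0.114×11.9 + 32.9×2.10 = 70.45 m²/day.
Hydraulic gradient i = (23.35 − 16.79) / 297 = 6.56 / 297 = 0.02209.
Q = Σ(K_i·b_i) · W · i = 70.45 × 945 × 0.02209 = 1470 m³/day.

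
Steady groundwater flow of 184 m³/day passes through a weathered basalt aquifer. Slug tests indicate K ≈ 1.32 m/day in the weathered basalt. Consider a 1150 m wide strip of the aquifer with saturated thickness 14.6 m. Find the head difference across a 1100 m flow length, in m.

Cross-sectional area A = 1150 × 14.6 = 16790 m².
From Q = K·A·i, i = Q / (K·A) = 184 / (1.320 × 16790) = 0.008302.
Head loss Δh = i · L = 0.008302 × 1100 = 9.132 m.

9.13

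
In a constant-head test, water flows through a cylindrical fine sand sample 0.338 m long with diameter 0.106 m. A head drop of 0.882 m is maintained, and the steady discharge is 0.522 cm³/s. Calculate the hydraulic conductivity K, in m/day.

1.96

Cross-sectional area A = π·(d/2)² = π × (0.106/2)² = 0.008825 m².
Convert discharge: 0.522 cm³/s = 5.220e-07 m³/s.
Darcy's law rearranged: K = Q·L / (A·Δh) = 5.220e-07 × 0.338 / (0.008825 × 0.882) = 2.267e-05 m/s = 1.959 m/day.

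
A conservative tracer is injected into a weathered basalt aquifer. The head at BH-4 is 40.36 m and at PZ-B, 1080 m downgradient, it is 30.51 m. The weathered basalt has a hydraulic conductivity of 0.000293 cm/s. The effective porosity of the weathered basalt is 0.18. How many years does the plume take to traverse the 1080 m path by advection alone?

Convert K: 0.000293 cm/s × 864 = 0.2532 m/day.
Hydraulic gradient i = (40.36 − 30.51) / 1080 = 9.85 / 1080 = 0.009120.
Darcy flux q = K · i = 0.2532 × 0.009120 = 0.002309 m/day.
Seepage velocity v = q / n_e = 0.002309 / 0.18 = 0.01283 m/day.
Travel time t = L / v = 1080 / 0.01283 = 84198 days = 230.5 years.

231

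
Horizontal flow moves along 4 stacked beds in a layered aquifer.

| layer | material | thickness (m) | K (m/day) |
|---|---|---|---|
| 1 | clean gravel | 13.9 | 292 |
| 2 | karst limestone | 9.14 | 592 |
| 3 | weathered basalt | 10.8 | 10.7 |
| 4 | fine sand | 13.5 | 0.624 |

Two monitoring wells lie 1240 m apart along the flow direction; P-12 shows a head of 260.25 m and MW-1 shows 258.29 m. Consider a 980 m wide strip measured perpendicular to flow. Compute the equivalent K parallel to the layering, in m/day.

203

Flow is parallel to layering, so each bed carries its own Darcy discharge and the transmissivities add.
Σ(K_i·b_i) = 292×13.9 + 592×9.14 + 10.7×10.8 + 0.624×13.5 = 9594 m²/day.
Total thickness b = 47.34 m, so K_eq = Σ(K_i·b_i)/b = 202.7 m/day.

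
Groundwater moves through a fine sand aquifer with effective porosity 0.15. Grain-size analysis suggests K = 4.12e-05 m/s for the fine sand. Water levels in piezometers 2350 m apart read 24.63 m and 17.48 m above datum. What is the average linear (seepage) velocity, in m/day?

Convert K: 4.12e-05 m/s × 86400 = 3.560 m/day.
Hydraulic gradient i = (24.63 − 17.48) / 2350 = 7.15 / 2350 = 0.003043.
Darcy flux q = K · i = 3.560 × 0.003043 = 0.01083 m/day.
Seepage velocity v = q / n_e = 0.01083 / 0.15 = 0.07220 m/day.

0.0722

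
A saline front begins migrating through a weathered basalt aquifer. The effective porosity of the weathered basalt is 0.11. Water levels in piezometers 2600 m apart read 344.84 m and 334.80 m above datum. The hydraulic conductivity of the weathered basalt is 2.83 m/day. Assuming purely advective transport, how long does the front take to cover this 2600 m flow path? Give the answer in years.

Hydraulic gradient i = (344.84 − 334.80) / 2600 = 10.04 / 2600 = 0.003862.
Darcy flux q = K · i = 2.830 × 0.003862 = 0.01093 m/day.
Seepage velocity v = q / n_e = 0.01093 / 0.11 = 0.09935 m/day.
Travel time t = L / v = 2600 / 0.09935 = 26171 days = 71.65 years.

71.7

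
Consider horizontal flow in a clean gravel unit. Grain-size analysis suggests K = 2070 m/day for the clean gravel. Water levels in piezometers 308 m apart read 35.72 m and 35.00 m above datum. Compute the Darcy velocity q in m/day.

4.84

Hydraulic gradient i = (35.72 − 35.00) / 308 = 0.72 / 308 = 0.002338.
Specific discharge q = K · i = 2070 × 0.002338 = 4.839 m/day.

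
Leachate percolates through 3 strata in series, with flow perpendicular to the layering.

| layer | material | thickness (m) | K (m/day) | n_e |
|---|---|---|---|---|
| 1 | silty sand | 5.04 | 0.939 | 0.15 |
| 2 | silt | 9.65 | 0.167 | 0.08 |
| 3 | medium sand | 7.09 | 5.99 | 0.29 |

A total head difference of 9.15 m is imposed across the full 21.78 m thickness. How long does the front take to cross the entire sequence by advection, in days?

25.2

With flow normal to the layers, continuity requires the same specific discharge q through every layer.
Σ(b_i/K_i) = 5.04/0.939 + 9.65/0.167 + 7.09/5.99 = 64.34 d.
q = Δh / Σ(b_i/K_i) = 9.15 / 64.34 = 0.1422 m/day.
In each layer the seepage velocity is v_i = q/n_i, so the layer transit time is t_i = b_i·n_i / q:
  layer 1 (silty sand): t_1 = 5.04 × 0.15 / 0.1422 = 5.316 d
  layer 2 (silt): t_2 = 9.65 × 0.08 / 0.1422 = 5.428 d
  layer 3 (medium sand): t_3 = 7.09 × 0.29 / 0.1422 = 14.46 d
Total t = Σ t_i = 25.20 days.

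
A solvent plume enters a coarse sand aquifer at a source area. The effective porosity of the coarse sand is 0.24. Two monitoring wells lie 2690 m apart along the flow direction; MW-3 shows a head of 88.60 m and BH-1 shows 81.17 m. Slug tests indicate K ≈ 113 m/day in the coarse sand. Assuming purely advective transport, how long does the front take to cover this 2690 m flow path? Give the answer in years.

Hydraulic gradient i = (88.60 − 81.17) / 2690 = 7.43 / 2690 = 0.002762.
Darcy flux q = K · i = 113.0 × 0.002762 = 0.3121 m/day.
Seepage velocity v = q / n_e = 0.3121 / 0.24 = 1.300 m/day.
Travel time t = L / v = 2690 / 1.300 = 2068 days = 5.663 years.

5.66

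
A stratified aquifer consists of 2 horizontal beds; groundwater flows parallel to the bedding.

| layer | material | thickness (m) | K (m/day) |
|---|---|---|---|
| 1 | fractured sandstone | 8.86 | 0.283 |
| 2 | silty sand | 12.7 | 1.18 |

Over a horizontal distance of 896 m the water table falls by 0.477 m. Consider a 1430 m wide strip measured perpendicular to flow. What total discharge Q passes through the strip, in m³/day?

Flow is parallel to layering, so each bed carries its own Darcy discharge and the transmissivities add.
Σ(K_i·b_i) = 0.283×8.86 + 1.18×12.7 = 17.49 m²/day.
Hydraulic gradient i = Δh / L = 0.477 / 896 = 0.0005324.
Q = Σ(K_i·b_i) · W · i = 17.49 × 1430 × 0.0005324 = 13.32 m³/day.

13.3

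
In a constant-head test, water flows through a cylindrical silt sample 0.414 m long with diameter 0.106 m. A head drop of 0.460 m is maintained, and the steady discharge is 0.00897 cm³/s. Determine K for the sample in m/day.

Cross-sectional area A = π·(d/2)² = π × (0.106/2)² = 0.008825 m².
Convert discharge: 0.00897 cm³/s = 8.970e-09 m³/s.
Darcy's law rearranged: K = Q·L / (A·Δh) = 8.970e-09 × 0.414 / (0.008825 × 0.460) = 9.148e-07 m/s = 0.07904 m/day.

0.0790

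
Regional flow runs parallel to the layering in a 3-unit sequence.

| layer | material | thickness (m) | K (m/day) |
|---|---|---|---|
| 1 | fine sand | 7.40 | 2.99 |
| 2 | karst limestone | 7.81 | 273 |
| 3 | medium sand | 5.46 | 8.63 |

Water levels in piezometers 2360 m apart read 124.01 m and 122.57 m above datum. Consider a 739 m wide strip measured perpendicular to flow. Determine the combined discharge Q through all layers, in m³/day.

993

Flow is parallel to layering, so each bed carries its own Darcy discharge and the transmissivities add.
Σ(K_i·b_i) = 2.99×7.40 + 273×7.81 + 8.63×5.46 = 2201 m²/day.
Hydraulic gradient i = (124.01 − 122.57) / 2360 = 1.44 / 2360 = 0.0006102.
Q = Σ(K_i·b_i) · W · i = 2201 × 739 × 0.0006102 = 992.6 m³/day.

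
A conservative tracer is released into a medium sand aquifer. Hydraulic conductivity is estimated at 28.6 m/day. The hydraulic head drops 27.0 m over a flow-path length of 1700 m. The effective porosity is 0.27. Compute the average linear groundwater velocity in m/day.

1.68

Hydraulic gradient i = Δh / L = 27.0 / 1700 = 0.01588.
Darcy flux q = K · i = 28.60 × 0.01588 = 0.4542 m/day.
Seepage velocity v = q / n_e = 0.4542 / 0.27 = 1.682 m/day.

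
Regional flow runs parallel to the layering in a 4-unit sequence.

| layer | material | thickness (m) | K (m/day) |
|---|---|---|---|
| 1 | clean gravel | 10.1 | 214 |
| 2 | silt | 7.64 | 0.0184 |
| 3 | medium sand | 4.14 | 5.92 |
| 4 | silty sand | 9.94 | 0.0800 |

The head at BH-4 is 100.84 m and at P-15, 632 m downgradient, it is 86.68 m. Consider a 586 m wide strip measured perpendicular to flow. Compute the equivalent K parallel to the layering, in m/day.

68.7

Flow is parallel to layering, so each bed carries its own Darcy discharge and the transmissivities add.
Σ(K_i·b_i) = 214×10.1 + 0.0184×7.64 + 5.92×4.14 + 0.0800×9.94 = 2187 m²/day.
Total thickness b = 31.82 m, so K_eq = Σ(K_i·b_i)/b = 68.73 m/day.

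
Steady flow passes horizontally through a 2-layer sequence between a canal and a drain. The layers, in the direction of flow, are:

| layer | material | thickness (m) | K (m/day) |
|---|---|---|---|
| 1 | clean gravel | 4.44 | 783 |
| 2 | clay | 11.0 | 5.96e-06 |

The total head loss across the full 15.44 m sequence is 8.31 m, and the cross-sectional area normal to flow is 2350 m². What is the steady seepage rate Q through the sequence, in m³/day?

Flow is perpendicular to layering, so the layers act in series and the equivalent K is the thickness-weighted harmonic mean.
Total thickness L = 4.44 + 11.0 = 15.44 m.
Σ(b_i/K_i) = 4.44/783 + 11.0/5.96e-06 = 1.846e+06 d.
K_eq = L / Σ(b_i/K_i) = 15.44 / 1.846e+06 = 8.366e-06 m/day.
Q = K_eq · A · (Δh/L) = 8.366e-06 × 2350 × (8.31/15.44) = 0.01058 m³/day.

0.0106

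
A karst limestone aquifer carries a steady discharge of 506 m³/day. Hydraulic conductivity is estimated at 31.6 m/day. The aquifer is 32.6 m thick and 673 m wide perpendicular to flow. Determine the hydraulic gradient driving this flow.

Cross-sectional area A = 673 × 32.6 = 21940 m².
From Q = K·A·i, i = Q / (K·A) = 506 / (31.60 × 21940) = 0.0007298.

0.000730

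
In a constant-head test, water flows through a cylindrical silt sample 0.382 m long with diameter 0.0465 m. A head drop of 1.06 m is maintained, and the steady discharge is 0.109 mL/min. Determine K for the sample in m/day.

0.0333

Cross-sectional area A = π·(d/2)² = π × (0.0465/2)² = 0.001698 m².
Convert discharge: 0.109 mL/min = 1.817e-09 m³/s.
Darcy's law rearranged: K = Q·L / (A·Δh) = 1.817e-09 × 0.382 / (0.001698 × 1.06) = 3.855e-07 m/s = 0.03331 m/day.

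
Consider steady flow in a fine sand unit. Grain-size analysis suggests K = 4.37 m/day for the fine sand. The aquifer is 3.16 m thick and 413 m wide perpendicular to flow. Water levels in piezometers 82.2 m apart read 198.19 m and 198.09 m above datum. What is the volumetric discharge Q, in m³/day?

6.94

Cross-sectional area A = 413 × 3.16 = 1305 m².
Hydraulic gradient i = (198.19 − 198.09) / 82.2 = 0.1 / 82.2 = 0.001217.
Darcy's law: Q = K · A · i = 4.370 × 1305 × 0.001217 = 6.938 m³/day.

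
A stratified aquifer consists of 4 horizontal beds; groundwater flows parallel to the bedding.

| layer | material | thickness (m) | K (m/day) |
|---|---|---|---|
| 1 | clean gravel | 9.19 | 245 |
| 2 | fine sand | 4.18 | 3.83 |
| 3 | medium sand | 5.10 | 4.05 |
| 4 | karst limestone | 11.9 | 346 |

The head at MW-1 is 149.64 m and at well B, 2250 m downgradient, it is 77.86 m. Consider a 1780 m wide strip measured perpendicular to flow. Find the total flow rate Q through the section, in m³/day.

Flow is parallel to layering, so each bed carries its own Darcy discharge and the transmissivities add.
Σ(K_i·b_i) = 245×9.19 + 3.83×4.18 + 4.05×5.10 + 346×11.9 = 6406 m²/day.
Hydraulic gradient i = (149.64 − 77.86) / 2250 = 71.78 / 2250 = 0.03190.
Q = Σ(K_i·b_i) · W · i = 6406 × 1780 × 0.03190 = 3.637e+05 m³/day.

364000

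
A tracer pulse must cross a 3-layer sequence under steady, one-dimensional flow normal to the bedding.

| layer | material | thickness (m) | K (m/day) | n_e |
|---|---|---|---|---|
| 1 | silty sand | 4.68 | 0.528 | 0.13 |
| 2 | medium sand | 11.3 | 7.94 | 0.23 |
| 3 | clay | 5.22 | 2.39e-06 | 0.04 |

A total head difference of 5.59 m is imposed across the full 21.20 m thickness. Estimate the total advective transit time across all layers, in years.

With flow normal to the layers, continuity requires the same specific discharge q through every layer.
Σ(b_i/K_i) = 4.68/0.528 + 11.3/7.94 + 5.22/2.39e-06 = 2.184e+06 d.
q = Δh / Σ(b_i/K_i) = 5.59 / 2.184e+06 = 2.559e-06 m/day.
In each layer the seepage velocity is v_i = q/n_i, so the layer transit time is t_i = b_i·n_i / q:
  layer 1 (silty sand): t_1 = 4.68 × 0.13 / 2.559e-06 = 2.377e+05 d
  layer 2 (medium sand): t_2 = 11.3 × 0.23 / 2.559e-06 = 1.015e+06 d
  layer 3 (clay): t_3 = 5.22 × 0.04 / 2.559e-06 = 81582 d
Total t = Σ t_i = 1.335e+06 days = 3654 years.

3650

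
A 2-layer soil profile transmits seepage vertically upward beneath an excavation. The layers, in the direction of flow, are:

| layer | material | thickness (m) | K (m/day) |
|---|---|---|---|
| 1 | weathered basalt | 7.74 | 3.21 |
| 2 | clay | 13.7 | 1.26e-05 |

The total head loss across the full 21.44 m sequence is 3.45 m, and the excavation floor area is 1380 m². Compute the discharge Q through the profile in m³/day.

Flow is perpendicular to layering, so the layers act in series and the equivalent K is the thickness-weighted harmonic mean.
Total thickness L = 7.74 + 13.7 = 21.44 m.
Σ(b_i/K_i) = 7.74/3.21 + 13.7/1.26e-05 = 1.087e+06 d.
K_eq = L / Σ(b_i/K_i) = 21.44 / 1.087e+06 = 1.972e-05 m/day.
Q = K_eq · A · (Δh/L) = 1.972e-05 × 1380 × (3.45/21.44) = 0.004379 m³/day.

0.00438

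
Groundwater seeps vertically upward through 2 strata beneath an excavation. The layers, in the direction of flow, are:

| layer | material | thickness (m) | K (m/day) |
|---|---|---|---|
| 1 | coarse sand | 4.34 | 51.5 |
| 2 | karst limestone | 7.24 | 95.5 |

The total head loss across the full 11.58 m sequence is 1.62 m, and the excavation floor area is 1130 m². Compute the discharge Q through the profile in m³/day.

Flow is perpendicular to layering, so the layers act in series and the equivalent K is the thickness-weighted harmonic mean.
Total thickness L = 4.34 + 7.24 = 11.58 m.
Σ(b_i/K_i) = 4.34/51.5 + 7.24/95.5 = 0.1601 d.
K_eq = L / Σ(b_i/K_i) = 11.58 / 0.1601 = 72.34 m/day.
Q = K_eq · A · (Δh/L) = 72.34 × 1130 × (1.62/11.58) = 11435 m³/day.

11400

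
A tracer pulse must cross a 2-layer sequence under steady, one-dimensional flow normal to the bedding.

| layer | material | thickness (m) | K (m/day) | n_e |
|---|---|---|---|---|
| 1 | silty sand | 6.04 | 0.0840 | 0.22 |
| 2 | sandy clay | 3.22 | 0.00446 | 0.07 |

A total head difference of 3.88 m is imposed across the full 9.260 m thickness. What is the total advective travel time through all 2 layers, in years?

With flow normal to the layers, continuity requires the same specific discharge q through every layer.
Σ(b_i/K_i) = 6.04/0.0840 + 3.22/0.00446 = 793.9 d.
q = Δh / Σ(b_i/K_i) = 3.88 / 793.9 = 0.004887 m/day.
In each layer the seepage velocity is v_i = q/n_i, so the layer transit time is t_i = b_i·n_i / q:
  layer 1 (silty sand): t_1 = 6.04 × 0.22 / 0.004887 = 271.9 d
  layer 2 (sandy clay): t_2 = 3.22 × 0.07 / 0.004887 = 46.12 d
Total t = Σ t_i = 318.0 days = 0.8706 years.

0.871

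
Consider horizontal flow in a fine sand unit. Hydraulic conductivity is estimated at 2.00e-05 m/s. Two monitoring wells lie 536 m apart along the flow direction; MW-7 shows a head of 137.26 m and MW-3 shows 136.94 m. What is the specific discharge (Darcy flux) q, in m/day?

Convert K: 2.00e-05 m/s × 86400 = 1.728 m/day.
Hydraulic gradient i = (137.26 − 136.94) / 536 = 0.32 / 536 = 0.0005970.
Specific discharge q = K · i = 1.728 × 0.0005970 = 0.001032 m/day.

0.00103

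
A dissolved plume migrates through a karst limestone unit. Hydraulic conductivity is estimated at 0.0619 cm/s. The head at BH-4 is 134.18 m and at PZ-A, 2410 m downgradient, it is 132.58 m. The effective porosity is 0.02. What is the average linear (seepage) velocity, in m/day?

Convert K: 0.0619 cm/s × 864 = 53.48 m/day.
Hydraulic gradient i = (134.18 − 132.58) / 2410 = 1.6 / 2410 = 0.0006639.
Darcy flux q = K · i = 53.48 × 0.0006639 = 0.03551 m/day.
Seepage velocity v = q / n_e = 0.03551 / 0.02 = 1.775 m/day.

1.78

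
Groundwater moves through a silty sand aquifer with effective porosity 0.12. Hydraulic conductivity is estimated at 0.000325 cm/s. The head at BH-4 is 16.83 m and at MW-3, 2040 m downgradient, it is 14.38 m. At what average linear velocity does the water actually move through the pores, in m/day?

Convert K: 0.000325 cm/s × 864 = 0.2808 m/day.
Hydraulic gradient i = (16.83 − 14.38) / 2040 = 2.45 / 2040 = 0.001201.
Darcy flux q = K · i = 0.2808 × 0.001201 = 0.0003372 m/day.
Seepage velocity v = q / n_e = 0.0003372 / 0.12 = 0.002810 m/day.

0.00281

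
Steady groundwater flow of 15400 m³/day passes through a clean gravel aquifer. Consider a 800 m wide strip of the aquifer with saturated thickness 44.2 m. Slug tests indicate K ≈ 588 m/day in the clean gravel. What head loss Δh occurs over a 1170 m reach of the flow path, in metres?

0.867

Cross-sectional area A = 800 × 44.2 = 35360 m².
From Q = K·A·i, i = Q / (K·A) = 15400 / (588.0 × 35360) = 0.0007407.
Head loss Δh = i · L = 0.0007407 × 1170 = 0.8666 m.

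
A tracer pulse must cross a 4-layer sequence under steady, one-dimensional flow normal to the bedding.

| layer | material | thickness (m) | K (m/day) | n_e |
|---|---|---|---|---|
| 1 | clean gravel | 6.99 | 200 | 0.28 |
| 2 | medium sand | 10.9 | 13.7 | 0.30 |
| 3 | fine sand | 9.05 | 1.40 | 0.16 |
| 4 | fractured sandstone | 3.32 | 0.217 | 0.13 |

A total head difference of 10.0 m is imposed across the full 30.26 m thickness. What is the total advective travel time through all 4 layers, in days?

With flow normal to the layers, continuity requires the same specific discharge q through every layer.
Σ(b_i/K_i) = 6.99/200 + 10.9/13.7 + 9.05/1.40 + 3.32/0.217 = 22.59 d.
q = Δh / Σ(b_i/K_i) = 10.0 / 22.59 = 0.4426 m/day.
In each layer the seepage velocity is v_i = q/n_i, so the layer transit time is t_i = b_i·n_i / q:
  layer 1 (clean gravel): t_1 = 6.99 × 0.28 / 0.4426 = 4.422 d
  layer 2 (medium sand): t_2 = 10.9 × 0.30 / 0.4426 = 7.388 d
  layer 3 (fine sand): t_3 = 9.05 × 0.16 / 0.4426 = 3.272 d
  layer 4 (fractured sandstone): t_4 = 3.32 × 0.13 / 0.4426 = 0.9752 d
Total t = Σ t_i = 16.06 days.

16.1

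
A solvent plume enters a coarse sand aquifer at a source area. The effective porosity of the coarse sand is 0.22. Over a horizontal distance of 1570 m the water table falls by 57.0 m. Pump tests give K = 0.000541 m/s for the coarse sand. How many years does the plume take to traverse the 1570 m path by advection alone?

0.557

Convert K: 0.000541 m/s × 86400 = 46.74 m/day.
Hydraulic gradient i = Δh / L = 57.0 / 1570 = 0.03631.
Darcy flux q = K · i = 46.74 × 0.03631 = 1.697 m/day.
Seepage velocity v = q / n_e = 1.697 / 0.22 = 7.714 m/day.
Travel time t = L / v = 1570 / 7.714 = 203.5 days = 0.5572 years.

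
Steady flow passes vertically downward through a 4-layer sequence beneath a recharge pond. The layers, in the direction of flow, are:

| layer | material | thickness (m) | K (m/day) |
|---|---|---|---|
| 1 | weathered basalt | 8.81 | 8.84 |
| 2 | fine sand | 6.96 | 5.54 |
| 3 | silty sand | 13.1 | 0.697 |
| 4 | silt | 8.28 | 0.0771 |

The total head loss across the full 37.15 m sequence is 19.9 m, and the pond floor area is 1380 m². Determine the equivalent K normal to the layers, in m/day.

Flow is perpendicular to layering, so the layers act in series and the equivalent K is the thickness-weighted harmonic mean.
Total thickness L = 8.81 + 6.96 + 13.1 + 8.28 = 37.15 m.
Σ(b_i/K_i) = 8.81/8.84 + 6.96/5.54 + 13.1/0.697 + 8.28/0.0771 = 128.4 d.
K_eq = L / Σ(b_i/K_i) = 37.15 / 128.4 = 0.2892 m/day.

0.289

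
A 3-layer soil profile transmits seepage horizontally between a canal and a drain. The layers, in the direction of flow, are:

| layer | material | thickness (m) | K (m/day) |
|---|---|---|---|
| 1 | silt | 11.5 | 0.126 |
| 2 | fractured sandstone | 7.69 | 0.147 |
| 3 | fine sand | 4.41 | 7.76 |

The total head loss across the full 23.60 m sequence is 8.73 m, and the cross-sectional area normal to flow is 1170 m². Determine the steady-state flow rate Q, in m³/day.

70.9

Flow is perpendicular to layering, so the layers act in series and the equivalent K is the thickness-weighted harmonic mean.
Total thickness L = 11.5 + 7.69 + 4.41 = 23.60 m.
Σ(b_i/K_i) = 11.5/0.126 + 7.69/0.147 + 4.41/7.76 = 144.2 d.
K_eq = L / Σ(b_i/K_i) = 23.60 / 144.2 = 0.1637 m/day.
Q = K_eq · A · (Δh/L) = 0.1637 × 1170 × (8.73/23.60) = 70.86 m³/day.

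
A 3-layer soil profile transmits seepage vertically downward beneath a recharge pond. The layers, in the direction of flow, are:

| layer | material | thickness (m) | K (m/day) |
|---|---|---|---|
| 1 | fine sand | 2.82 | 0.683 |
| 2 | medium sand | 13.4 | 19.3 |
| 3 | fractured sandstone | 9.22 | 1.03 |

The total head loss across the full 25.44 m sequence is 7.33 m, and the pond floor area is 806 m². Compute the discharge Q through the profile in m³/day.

429

Flow is perpendicular to layering, so the layers act in series and the equivalent K is the thickness-weighted harmonic mean.
Total thickness L = 2.82 + 13.4 + 9.22 = 25.44 m.
Σ(b_i/K_i) = 2.82/0.683 + 13.4/19.3 + 9.22/1.03 = 13.77 d.
K_eq = L / Σ(b_i/K_i) = 25.44 / 13.77 = 1.847 m/day.
Q = K_eq · A · (Δh/L) = 1.847 × 806 × (7.33/25.44) = 428.9 m³/day.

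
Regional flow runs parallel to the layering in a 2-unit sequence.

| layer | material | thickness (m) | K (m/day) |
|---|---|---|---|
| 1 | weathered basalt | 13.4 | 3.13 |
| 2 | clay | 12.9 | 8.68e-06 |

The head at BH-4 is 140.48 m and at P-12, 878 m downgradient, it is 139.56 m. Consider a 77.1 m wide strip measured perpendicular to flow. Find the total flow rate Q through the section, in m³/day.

3.39

Flow is parallel to layering, so each bed carries its own Darcy discharge and the transmissivities add.
Σ(K_i·b_i) = 3.13×13.4 + 8.68e-06×12.9 = 41.94 m²/day.
Hydraulic gradient i = (140.48 − 139.56) / 878 = 0.92 / 878 = 0.001048.
Q = Σ(K_i·b_i) · W · i = 41.94 × 77.1 × 0.001048 = 3.388 m³/day.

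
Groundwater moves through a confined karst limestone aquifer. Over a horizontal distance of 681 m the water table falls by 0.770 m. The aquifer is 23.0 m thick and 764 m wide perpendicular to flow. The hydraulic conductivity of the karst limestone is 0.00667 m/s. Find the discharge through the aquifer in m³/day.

Convert K: 0.00667 m/s × 86400 = 576.3 m/day.
Cross-sectional area A = 764 × 23.0 = 17572 m².
Hydraulic gradient i = Δh / L = 0.770 / 681 = 0.001131.
Darcy's law: Q = K · A · i = 576.3 × 17572 × 0.001131 = 11450 m³/day.

11400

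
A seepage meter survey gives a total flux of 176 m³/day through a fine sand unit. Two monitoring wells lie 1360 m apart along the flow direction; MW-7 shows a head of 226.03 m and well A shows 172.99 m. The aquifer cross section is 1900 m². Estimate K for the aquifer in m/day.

Hydraulic gradient i = (226.03 − 172.99) / 1360 = 53.04 / 1360 = 0.03900.
From Q = K·A·i, K = Q / (A·i) = 176 / (1900 × 0.03900) = 2.375 m/day.

2.38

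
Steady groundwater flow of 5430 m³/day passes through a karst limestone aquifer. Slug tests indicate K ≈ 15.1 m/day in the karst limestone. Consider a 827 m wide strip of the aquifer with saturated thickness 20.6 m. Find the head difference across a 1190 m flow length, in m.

Cross-sectional area A = 827 × 20.6 = 17036 m².
From Q = K·A·i, i = Q / (K·A) = 5430 / (15.10 × 17036) = 0.02111.
Head loss Δh = i · L = 0.02111 × 1190 = 25.12 m.

25.1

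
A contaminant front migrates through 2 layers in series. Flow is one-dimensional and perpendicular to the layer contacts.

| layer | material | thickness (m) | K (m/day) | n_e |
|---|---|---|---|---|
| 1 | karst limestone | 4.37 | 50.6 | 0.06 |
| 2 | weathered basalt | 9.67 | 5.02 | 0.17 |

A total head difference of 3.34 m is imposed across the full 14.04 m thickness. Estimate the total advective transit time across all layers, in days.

1.15

With flow normal to the layers, continuity requires the same specific discharge q through every layer.
Σ(b_i/K_i) = 4.37/50.6 + 9.67/5.02 = 2.013 d.
q = Δh / Σ(b_i/K_i) = 3.34 / 2.013 = 1.659 m/day.
In each layer the seepage velocity is v_i = q/n_i, so the layer transit time is t_i = b_i·n_i / q:
  layer 1 (karst limestone): t_1 = 4.37 × 0.06 / 1.659 = 0.1580 d
  layer 2 (weathered basalt): t_2 = 9.67 × 0.17 / 1.659 = 0.9906 d
Total t = Σ t_i = 1.149 days.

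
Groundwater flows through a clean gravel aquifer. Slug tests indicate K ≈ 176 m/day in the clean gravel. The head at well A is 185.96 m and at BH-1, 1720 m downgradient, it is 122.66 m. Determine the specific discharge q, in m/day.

6.48

Hydraulic gradient i = (185.96 − 122.66) / 1720 = 63.3 / 1720 = 0.03680.
Specific discharge q = K · i = 176.0 × 0.03680 = 6.477 m/day.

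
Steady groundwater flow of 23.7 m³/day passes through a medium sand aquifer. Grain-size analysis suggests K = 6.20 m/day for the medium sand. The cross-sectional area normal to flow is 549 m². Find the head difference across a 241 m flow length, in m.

1.68

From Q = K·A·i, i = Q / (K·A) = 23.7 / (6.200 × 549.0) = 0.006963.
Head loss Δh = i · L = 0.006963 × 241 = 1.678 m.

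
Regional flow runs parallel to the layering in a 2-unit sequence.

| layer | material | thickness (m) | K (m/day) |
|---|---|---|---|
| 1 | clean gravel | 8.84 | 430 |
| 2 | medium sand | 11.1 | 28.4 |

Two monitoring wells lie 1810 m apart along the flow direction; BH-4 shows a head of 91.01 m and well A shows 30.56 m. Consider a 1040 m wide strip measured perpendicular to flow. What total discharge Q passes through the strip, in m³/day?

Flow is parallel to layering, so each bed carries its own Darcy discharge and the transmissivities add.
Σ(K_i·b_i) = 430×8.84 + 28.4×11.1 = 4116 m²/day.
Hydraulic gradient i = (91.01 − 30.56) / 1810 = 60.45 / 1810 = 0.03340.
Q = Σ(K_i·b_i) · W · i = 4116 × 1040 × 0.03340 = 1.430e+05 m³/day.

143000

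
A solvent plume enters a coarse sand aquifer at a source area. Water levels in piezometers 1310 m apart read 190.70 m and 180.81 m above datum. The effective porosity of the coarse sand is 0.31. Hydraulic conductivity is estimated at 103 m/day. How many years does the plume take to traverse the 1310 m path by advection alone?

Hydraulic gradient i = (190.70 − 180.81) / 1310 = 9.89 / 1310 = 0.007550.
Darcy flux q = K · i = 103.0 × 0.007550 = 0.7776 m/day.
Seepage velocity v = q / n_e = 0.7776 / 0.31 = 2.508 m/day.
Travel time t = L / v = 1310 / 2.508 = 522.2 days = 1.430 years.

1.43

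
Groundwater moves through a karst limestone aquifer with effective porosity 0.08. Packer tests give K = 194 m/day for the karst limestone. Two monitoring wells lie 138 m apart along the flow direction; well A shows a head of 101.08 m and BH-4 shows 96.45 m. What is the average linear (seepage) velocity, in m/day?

81.4

Hydraulic gradient i = (101.08 − 96.45) / 138 = 4.63 / 138 = 0.03355.
Darcy flux q = K · i = 194.0 × 0.03355 = 6.509 m/day.
Seepage velocity v = q / n_e = 6.509 / 0.08 = 81.36 m/day.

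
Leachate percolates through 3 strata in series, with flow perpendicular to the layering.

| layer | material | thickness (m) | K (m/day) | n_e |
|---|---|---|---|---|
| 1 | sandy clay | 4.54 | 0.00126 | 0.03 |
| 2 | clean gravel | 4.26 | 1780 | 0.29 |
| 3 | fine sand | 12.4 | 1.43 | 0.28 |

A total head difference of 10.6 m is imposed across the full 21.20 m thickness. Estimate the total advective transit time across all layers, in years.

With flow normal to the layers, continuity requires the same specific discharge q through every layer.
Σ(b_i/K_i) = 4.54/0.00126 + 4.26/1780 + 12.4/1.43 = 3612 d.
q = Δh / Σ(b_i/K_i) = 10.6 / 3612 = 0.002935 m/day.
In each layer the seepage velocity is v_i = q/n_i, so the layer transit time is t_i = b_i·n_i / q:
  layer 1 (sandy clay): t_1 = 4.54 × 0.03 / 0.002935 = 46.41 d
  layer 2 (clean gravel): t_2 = 4.26 × 0.29 / 0.002935 = 421.0 d
  layer 3 (fine sand): t_3 = 12.4 × 0.28 / 0.002935 = 1183 d
Total t = Σ t_i = 1650 days = 4.519 years.

4.52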